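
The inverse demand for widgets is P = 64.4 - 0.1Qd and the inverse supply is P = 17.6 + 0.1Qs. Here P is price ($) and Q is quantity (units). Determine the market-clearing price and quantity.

P* = 41, Q* = 234

In direct form, Qd = 644 - 10P and Qs = -176 + 10P.
The market clears where 644 - 10P = -176 + 10P. Rearranging, 20P = 820, hence P* = 41.
Then Q* = 644 - 10(41) = 234.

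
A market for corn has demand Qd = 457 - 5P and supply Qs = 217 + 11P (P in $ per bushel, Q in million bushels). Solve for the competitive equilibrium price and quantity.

Set Qd = Qs: 457 - 5P = 217 + 11P, so 240 = 16P and P* = 15.
From the demand curve, Q* = 457 - 5(15) = 382.

P* = 15, Q* = 382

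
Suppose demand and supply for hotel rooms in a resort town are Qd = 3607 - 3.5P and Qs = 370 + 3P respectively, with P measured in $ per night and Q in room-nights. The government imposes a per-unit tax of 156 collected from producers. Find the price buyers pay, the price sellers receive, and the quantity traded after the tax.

P_b = 570, P_s = 414, Q = 1612

The tax drives a wedge P_b - P_s = 156. Substituting P_s = P_b - 156 into supply: Qs = -98 + 3P_b.
Set Qd = Qs: 3607 - 3.5P_b = -98 + 3P_b, so 3705 = 6.5P_b and P_b = 570.
So P_s = 414 and the quantity traded is Q = 3607 - 3.5(570) = 1612.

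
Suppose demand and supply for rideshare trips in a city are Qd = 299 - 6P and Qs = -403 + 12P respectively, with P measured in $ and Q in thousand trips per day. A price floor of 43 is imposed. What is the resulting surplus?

Evaluating both curves at the floor price 43 gives Qd = 41, Qs = 113.
Surplus = Qs - Qd = 113 - 41 = 72.

Surplus = 72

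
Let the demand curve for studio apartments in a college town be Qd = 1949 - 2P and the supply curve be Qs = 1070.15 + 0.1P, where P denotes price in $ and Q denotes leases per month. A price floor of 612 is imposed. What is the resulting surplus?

Surplus = 406.35

Evaluating both curves at the floor price 612 gives Qd = 725, Qs = 1131.35.
Surplus = Qs - Qd = 1131.35 - 725 = 406.35.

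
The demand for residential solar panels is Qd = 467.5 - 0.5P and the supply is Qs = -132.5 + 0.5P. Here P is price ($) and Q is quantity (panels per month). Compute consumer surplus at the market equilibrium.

Equating demand and supply, 467.5 - 0.5P = -132.5 + 0.5P gives P = 600, so P* = 600.
Substitute back: Q* = 467.5 - 0.5(600) = 167.5.
Demand choke price (Qd = 0): P = 467.5/0.5 = 935. Consumer surplus = ½ × (935 - 600) × 167.5 = 28056.25.

Consumer surplus = 28056.25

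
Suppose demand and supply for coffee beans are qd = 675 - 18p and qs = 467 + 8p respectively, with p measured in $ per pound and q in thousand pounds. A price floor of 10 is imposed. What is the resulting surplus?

At p = 10: qd = 495 and qs = 547.
Surplus = qs - qd = 547 - 495 = 52.

Surplus = 52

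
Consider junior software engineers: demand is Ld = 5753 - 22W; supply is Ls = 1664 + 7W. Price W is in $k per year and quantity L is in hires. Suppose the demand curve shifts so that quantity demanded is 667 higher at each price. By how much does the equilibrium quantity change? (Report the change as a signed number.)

At equilibrium Ld = Ls, so 5753 - 22W = 1664 + 7W; collecting terms, 4089 = 29W and W* = 141.
From the demand curve, L* = 5753 - 22(141) = 2651.
After the shift, demand is Ld = 6420 - 22W.
The new intersection has 4756 = 29W, i.e. W = 164, L = 2812.
ΔL = 2812 - 2651 = 161.

ΔL = 161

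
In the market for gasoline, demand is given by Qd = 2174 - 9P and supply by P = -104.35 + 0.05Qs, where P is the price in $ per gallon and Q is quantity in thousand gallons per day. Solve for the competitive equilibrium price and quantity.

P* = 3, Q* = 2147

Inverting to quantity form: Qs = 2087 + 20P.
Equating demand and supply, 2174 - 9P = 2087 + 20P gives 29P = 87, so P* = 3.
Plugging P* into demand: Q* = 2174 - 9(3) = 2147.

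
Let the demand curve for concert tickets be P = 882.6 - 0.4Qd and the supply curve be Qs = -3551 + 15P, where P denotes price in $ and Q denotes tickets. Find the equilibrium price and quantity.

P* = 329, Q* = 1384

Solving each curve for Q: Qd = 2206.5 - 2.5P.
The market clears where 2206.5 - 2.5P = -3551 + 15P. Rearranging, 17.5P = 5757.5, hence P* = 329.
From the demand curve, Q* = 2206.5 - 2.5(329) = 1384.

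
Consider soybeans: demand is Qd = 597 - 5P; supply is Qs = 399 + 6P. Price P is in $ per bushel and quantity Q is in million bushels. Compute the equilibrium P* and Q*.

P* = 18, Q* = 507

Set Qd = Qs: 597 - 5P = 399 + 6P, so 198 = 11P and P* = 18.
Plugging P* into demand: Q* = 597 - 5(18) = 507.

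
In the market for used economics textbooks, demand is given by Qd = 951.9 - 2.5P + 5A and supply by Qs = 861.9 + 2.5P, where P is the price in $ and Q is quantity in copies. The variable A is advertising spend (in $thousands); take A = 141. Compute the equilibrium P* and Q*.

With A = 141, demand is Qd = 1656.9 - 2.5P.
Equating demand and supply, 1656.9 - 2.5P = 861.9 + 2.5P gives 5P = 795, so P* = 159.
Plugging P* into demand: Q* = 1656.9 - 2.5(159) = 1259.4.

P* = 159, Q* = 1259.4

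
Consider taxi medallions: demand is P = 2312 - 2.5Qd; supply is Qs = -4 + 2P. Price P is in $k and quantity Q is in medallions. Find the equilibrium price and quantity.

P* = 387, Q* = 770

Solving each curve for Q: Qd = 924.8 - 0.4P.
Set Qd = Qs: 924.8 - 0.4P = -4 + 2P, so 928.8 = 2.4P and P* = 387.
Then Q* = 924.8 - 0.4(387) = 770.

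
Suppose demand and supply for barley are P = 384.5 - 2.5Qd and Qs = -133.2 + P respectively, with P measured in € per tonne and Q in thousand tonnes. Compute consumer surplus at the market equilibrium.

In direct form, Qd = 153.8 - 0.4P.
Set Qd = Qs: 153.8 - 0.4P = -133.2 + P, so 287 = 1.4P and P* = 205.
Then Q* = 153.8 - 0.4(205) = 71.8.
Demand choke price (Qd = 0): P = 153.8/0.4 = 384.5. Consumer surplus = ½ × (384.5 - 205) × 71.8 = 6444.05.

Consumer surplus = 6444.05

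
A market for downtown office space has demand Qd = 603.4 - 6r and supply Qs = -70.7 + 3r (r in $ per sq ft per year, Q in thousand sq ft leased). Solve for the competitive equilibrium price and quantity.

r* = 74.9, Q* = 154

At equilibrium Qd = Qs, so 603.4 - 6r = -70.7 + 3r; collecting terms, 674.1 = 9r and r* = 74.9.
From the demand curve, Q* = 603.4 - 6(74.9) = 154.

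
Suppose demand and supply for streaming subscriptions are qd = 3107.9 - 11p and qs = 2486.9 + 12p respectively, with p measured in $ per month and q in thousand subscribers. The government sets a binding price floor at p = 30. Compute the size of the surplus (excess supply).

Evaluating both curves at the floor price 30 gives qd = 2777.9, qs = 2846.9.
Surplus = qs - qd = 2846.9 - 2777.9 = 69.

Surplus = 69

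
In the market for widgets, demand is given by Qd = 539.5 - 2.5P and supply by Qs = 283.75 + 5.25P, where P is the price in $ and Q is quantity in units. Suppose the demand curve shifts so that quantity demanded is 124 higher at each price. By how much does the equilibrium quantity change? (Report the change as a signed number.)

ΔQ = 84

Equating demand and supply, 539.5 - 2.5P = 283.75 + 5.25P gives 7.75P = 255.75, so P* = 33.
Then Q* = 539.5 - 2.5(33) = 457.
After the shift, demand is Qd = 663.5 - 2.5P.
The new intersection has 379.75 = 7.75P, i.e. P = 49, Q = 541.
ΔQ = 541 - 457 = 84.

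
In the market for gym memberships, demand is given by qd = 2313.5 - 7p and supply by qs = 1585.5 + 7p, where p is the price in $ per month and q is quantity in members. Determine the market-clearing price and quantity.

Set qd = qs: 2313.5 - 7p = 1585.5 + 7p, so 728 = 14p and p* = 52.
Plugging p* into demand: q* = 2313.5 - 7(52) = 1949.5.

p* = 52, q* = 1949.5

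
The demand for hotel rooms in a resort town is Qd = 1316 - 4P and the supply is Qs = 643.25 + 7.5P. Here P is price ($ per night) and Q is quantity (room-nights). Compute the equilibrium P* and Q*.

P* = 58.5, Q* = 1082

The market clears where 1316 - 4P = 643.25 + 7.5P. Rearranging, 11.5P = 672.75, hence P* = 58.5.
Substitute back: Q* = 1316 - 4(58.5) = 1082.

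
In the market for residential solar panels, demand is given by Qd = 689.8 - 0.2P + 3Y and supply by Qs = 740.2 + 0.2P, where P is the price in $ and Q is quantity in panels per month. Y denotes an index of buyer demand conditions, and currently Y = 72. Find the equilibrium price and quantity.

P* = 414, Q* = 823

With Y = 72, demand is Qd = 905.8 - 0.2P.
At equilibrium Qd = Qs, so 905.8 - 0.2P = 740.2 + 0.2P; collecting terms, 165.6 = 0.4P and P* = 414.
Then Q* = 905.8 - 0.2(414) = 823.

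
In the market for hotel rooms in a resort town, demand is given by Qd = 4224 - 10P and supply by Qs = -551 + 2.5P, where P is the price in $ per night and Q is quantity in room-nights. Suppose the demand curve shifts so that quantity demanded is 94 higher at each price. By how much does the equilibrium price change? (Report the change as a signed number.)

ΔP = 7.52

At equilibrium Qd = Qs, so 4224 - 10P = -551 + 2.5P; collecting terms, 4775 = 12.5P and P* = 382.
Substitute back: Q* = 4224 - 10(382) = 404.
After the shift, demand is Qd = 4318 - 10P.
The new intersection has 4869 = 12.5P, i.e. P = 389.52, Q = 422.8.
ΔP = 389.52 - 382 = 7.52.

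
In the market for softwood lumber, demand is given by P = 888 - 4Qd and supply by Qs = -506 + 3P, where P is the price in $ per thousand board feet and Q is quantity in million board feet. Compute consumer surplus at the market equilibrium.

Consumer surplus = 55112

Solving each curve for Q: Qd = 222 - 0.25P.
Set Qd = Qs: 222 - 0.25P = -506 + 3P, so 728 = 3.25P and P* = 224.
Plugging P* into demand: Q* = 222 - 0.25(224) = 166.
Demand choke price (Qd = 0): P = 222/0.25 = 888. Consumer surplus = ½ × (888 - 224) × 166 = 55112.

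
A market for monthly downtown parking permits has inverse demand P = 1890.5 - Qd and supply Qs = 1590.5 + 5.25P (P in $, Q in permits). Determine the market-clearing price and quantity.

Rewriting in direct form: Qd = 1890.5 - P.
The market clears where 1890.5 - P = 1590.5 + 5.25P. Rearranging, 6.25P = 300, hence P* = 48.
From the demand curve, Q* = 1890.5 - 48 = 1842.5.

P* = 48, Q* = 1842.5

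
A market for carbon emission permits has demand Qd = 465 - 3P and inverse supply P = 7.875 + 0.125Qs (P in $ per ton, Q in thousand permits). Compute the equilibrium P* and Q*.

In direct form, Qs = -63 + 8P.
Set Qd = Qs: 465 - 3P = -63 + 8P, so 528 = 11P and P* = 48.
Substitute back: Q* = 465 - 3(48) = 321.

P* = 48, Q* = 321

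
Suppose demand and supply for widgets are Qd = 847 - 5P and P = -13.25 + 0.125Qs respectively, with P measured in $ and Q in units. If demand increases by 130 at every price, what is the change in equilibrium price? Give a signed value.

Inverting to quantity form: Qs = 106 + 8P.
The market clears where 847 - 5P = 106 + 8P. Rearranging, 13P = 741, hence P* = 57.
From the demand curve, Q* = 847 - 5(57) = 562.
After the shift, demand is Qd = 977 - 5P.
Re-solving, 13P = 871 gives P = 67 and Q = 642.
ΔP = 67 - 57 = 10.

ΔP = 10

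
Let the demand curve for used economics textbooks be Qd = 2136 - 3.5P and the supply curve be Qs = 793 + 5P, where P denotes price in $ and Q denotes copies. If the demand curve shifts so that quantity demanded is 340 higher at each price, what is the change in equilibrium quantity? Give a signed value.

Equating demand and supply, 2136 - 3.5P = 793 + 5P gives 8.5P = 1343, so P* = 158.
Substitute back: Q* = 2136 - 3.5(158) = 1583.
After the shift, demand is Qd = 2476 - 3.5P.
The new intersection has 1683 = 8.5P, i.e. P = 198, Q = 1783.
ΔQ = 1783 - 1583 = 200.

ΔQ = 200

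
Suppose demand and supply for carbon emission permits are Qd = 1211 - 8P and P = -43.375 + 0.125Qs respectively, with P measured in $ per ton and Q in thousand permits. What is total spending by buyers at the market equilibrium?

Inverting to quantity form: Qs = 347 + 8P.
The market clears where 1211 - 8P = 347 + 8P. Rearranging, 16P = 864, hence P* = 54.
Substitute back: Q* = 1211 - 8(54) = 779.
Total spending by buyers = P* × Q* = 54 × 779 = 42066.

Total spending by buyers = 42066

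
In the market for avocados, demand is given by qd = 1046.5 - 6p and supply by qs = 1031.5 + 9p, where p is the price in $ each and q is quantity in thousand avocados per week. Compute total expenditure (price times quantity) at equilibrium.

Total expenditure = 1040.5

Set qd = qs: 1046.5 - 6p = 1031.5 + 9p, so 15 = 15p and p* = 1.
From the demand curve, q* = 1046.5 - 6(1) = 1040.5.
Total expenditure = p* × q* = 1 × 1040.5 = 1040.5.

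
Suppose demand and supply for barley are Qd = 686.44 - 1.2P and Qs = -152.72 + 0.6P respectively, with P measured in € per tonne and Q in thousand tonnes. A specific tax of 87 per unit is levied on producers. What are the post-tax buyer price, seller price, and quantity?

The tax drives a wedge P_b - P_s = 87. Substituting P_s = P_b - 87 into supply: Qs = -204.92 + 0.6P_b.
Equate demand and the shifted supply: 686.44 - 1.2P_b = -204.92 + 0.6P_b, giving 1.8P_b = 891.36, so P_b = 495.2.
Then P_s = 495.2 - 87 = 408.2 and Q = 686.44 - 1.2(495.2) = 92.2.

P_b = 495.2, P_s = 408.2, Q = 92.2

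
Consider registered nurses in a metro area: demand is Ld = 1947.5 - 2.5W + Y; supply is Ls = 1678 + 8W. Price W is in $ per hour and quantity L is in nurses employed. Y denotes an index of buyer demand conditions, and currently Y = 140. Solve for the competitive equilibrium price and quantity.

With Y = 140, demand is Ld = 2087.5 - 2.5W.
The market clears where 2087.5 - 2.5W = 1678 + 8W. Rearranging, 10.5W = 409.5, hence W* = 39.
From the demand curve, L* = 2087.5 - 2.5(39) = 1990.

W* = 39, L* = 1990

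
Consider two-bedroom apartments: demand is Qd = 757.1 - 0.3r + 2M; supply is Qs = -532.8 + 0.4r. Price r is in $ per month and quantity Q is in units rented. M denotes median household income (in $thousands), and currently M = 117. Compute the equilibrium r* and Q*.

With M = 117, demand is Qd = 991.1 - 0.3r.
At equilibrium Qd = Qs, so 991.1 - 0.3r = -532.8 + 0.4r; collecting terms, 1523.9 = 0.7r and r* = 2177.
Substitute back: Q* = 991.1 - 0.3(2177) = 338.

r* = 2177, Q* = 338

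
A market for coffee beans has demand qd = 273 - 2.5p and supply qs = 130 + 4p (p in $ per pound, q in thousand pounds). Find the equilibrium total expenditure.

Total expenditure = 4796

Equating demand and supply, 273 - 2.5p = 130 + 4p gives 6.5p = 143, so p* = 22.
Then q* = 273 - 2.5(22) = 218.
Total expenditure = p* × q* = 22 × 218 = 4796.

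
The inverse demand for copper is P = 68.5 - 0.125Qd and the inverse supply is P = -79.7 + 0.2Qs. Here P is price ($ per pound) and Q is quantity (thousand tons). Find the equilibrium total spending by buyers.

Total spending by buyers = 5244

Solving each curve for Q: Qd = 548 - 8P and Qs = 398.5 + 5P.
At equilibrium Qd = Qs, so 548 - 8P = 398.5 + 5P; collecting terms, 149.5 = 13P and P* = 11.5.
Then Q* = 548 - 8(11.5) = 456.
Total spending by buyers = P* × Q* = 11.5 × 456 = 5244.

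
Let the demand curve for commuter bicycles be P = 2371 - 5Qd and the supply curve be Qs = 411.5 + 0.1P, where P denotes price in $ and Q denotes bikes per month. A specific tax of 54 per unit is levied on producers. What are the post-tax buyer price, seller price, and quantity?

P_b = 227, P_s = 173, Q = 428.8

Inverting to quantity form: Qd = 474.2 - 0.2P.
The tax drives a wedge P_b - P_s = 54. Substituting P_s = P_b - 54 into supply: Qs = 406.1 + 0.1P_b.
Set Qd = Qs: 474.2 - 0.2P_b = 406.1 + 0.1P_b, so 68.1 = 0.3P_b and P_b = 227.
So P_s = 173 and the quantity traded is Q = 474.2 - 0.2(227) = 428.8.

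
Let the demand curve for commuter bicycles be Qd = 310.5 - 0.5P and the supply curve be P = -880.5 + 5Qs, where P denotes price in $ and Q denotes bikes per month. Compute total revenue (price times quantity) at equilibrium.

Rewriting in direct form: Qs = 176.1 + 0.2P.
Set Qd = Qs: 310.5 - 0.5P = 176.1 + 0.2P, so 134.4 = 0.7P and P* = 192.
From the demand curve, Q* = 310.5 - 0.5(192) = 214.5.
Total revenue = P* × Q* = 192 × 214.5 = 41184.

Total revenue = 41184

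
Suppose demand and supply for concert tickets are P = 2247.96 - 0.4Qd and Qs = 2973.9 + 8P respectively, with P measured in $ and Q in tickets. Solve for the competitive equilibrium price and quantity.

P* = 252, Q* = 4989.9

Rewriting in direct form: Qd = 5619.9 - 2.5P.
Equating demand and supply, 5619.9 - 2.5P = 2973.9 + 8P gives 10.5P = 2646, so P* = 252.
Substitute back: Q* = 5619.9 - 2.5(252) = 4989.9.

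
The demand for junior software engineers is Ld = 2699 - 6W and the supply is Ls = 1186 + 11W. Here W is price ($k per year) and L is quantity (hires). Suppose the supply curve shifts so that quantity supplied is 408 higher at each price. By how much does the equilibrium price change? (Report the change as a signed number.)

ΔW = -24

Equating demand and supply, 2699 - 6W = 1186 + 11W gives 17W = 1513, so W* = 89.
Then L* = 2699 - 6(89) = 2165.
After the shift, supply is Ls = 1594 + 11W.
New equilibrium: 1105 = 17W, so W = 65 and L = 2309.
ΔW = 65 - 89 = -24.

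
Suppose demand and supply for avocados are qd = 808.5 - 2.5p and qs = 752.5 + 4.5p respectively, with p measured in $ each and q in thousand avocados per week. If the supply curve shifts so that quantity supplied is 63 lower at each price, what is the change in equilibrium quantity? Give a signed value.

Equating demand and supply, 808.5 - 2.5p = 752.5 + 4.5p gives 7p = 56, so p* = 8.
From the demand curve, q* = 808.5 - 2.5(8) = 788.5.
After the shift, supply is qs = 689.5 + 4.5p.
New equilibrium: 119 = 7p, so p = 17 and q = 766.
Δq = 766 - 788.5 = -22.5.

Δq = -22.5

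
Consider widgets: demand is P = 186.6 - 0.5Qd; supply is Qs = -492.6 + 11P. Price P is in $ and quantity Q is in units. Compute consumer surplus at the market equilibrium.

Consumer surplus = 14400

Solving each curve for Q: Qd = 373.2 - 2P.
The market clears where 373.2 - 2P = -492.6 + 11P. Rearranging, 13P = 865.8, hence P* = 66.6.
Substitute back: Q* = 373.2 - 2(66.6) = 240.
Demand choke price (Qd = 0): P = 373.2/2 = 186.6. Consumer surplus = ½ × (186.6 - 66.6) × 240 = 14400.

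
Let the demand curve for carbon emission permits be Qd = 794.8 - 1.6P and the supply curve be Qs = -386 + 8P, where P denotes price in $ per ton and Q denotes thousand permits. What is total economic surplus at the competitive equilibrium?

Total surplus = 134101.5

Set Qd = Qs: 794.8 - 1.6P = -386 + 8P, so 1180.8 = 9.6P and P* = 123.
From the demand curve, Q* = 794.8 - 1.6(123) = 598.
Demand choke price = 496.75; supply choke price = 48.25. CS = ½(496.75 - 123)(598) = 111751.25; PS = ½(123 - 48.25)(598) = 22350.25. Total surplus = 134101.5.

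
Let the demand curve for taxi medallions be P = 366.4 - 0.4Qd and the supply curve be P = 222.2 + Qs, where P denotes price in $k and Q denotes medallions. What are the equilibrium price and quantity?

Inverting to quantity form: Qd = 916 - 2.5P and Qs = -222.2 + P.
At equilibrium Qd = Qs, so 916 - 2.5P = -222.2 + P; collecting terms, 1138.2 = 3.5P and P* = 325.2.
Plugging P* into demand: Q* = 916 - 2.5(325.2) = 103.

P* = 325.2, Q* = 103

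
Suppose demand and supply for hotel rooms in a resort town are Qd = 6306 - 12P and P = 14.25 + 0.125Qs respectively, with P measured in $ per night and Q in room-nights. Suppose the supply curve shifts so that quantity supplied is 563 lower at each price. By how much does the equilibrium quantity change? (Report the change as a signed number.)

ΔQ = -337.8

In direct form, Qs = -114 + 8P.
Set Qd = Qs: 6306 - 12P = -114 + 8P, so 6420 = 20P and P* = 321.
Then Q* = 6306 - 12(321) = 2454.
After the shift, supply is Qs = -677 + 8P.
New equilibrium: 6983 = 20P, so P = 349.15 and Q = 2116.2.
ΔQ = 2116.2 - 2454 = -337.8.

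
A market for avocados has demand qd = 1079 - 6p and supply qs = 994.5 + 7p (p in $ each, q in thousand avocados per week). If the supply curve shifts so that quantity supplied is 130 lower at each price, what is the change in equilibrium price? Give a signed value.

Δp = 10

At equilibrium qd = qs, so 1079 - 6p = 994.5 + 7p; collecting terms, 84.5 = 13p and p* = 6.5.
Substitute back: q* = 1079 - 6(6.5) = 1040.
After the shift, supply is qs = 864.5 + 7p.
New equilibrium: 214.5 = 13p, so p = 16.5 and q = 980.
Δp = 16.5 - 6.5 = 10.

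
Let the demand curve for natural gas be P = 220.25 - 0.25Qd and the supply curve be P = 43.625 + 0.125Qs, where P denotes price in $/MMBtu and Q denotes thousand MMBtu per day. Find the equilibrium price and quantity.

P* = 102.5, Q* = 471

Inverting to quantity form: Qd = 881 - 4P and Qs = -349 + 8P.
Equating demand and supply, 881 - 4P = -349 + 8P gives 12P = 1230, so P* = 102.5.
Plugging P* into demand: Q* = 881 - 4(102.5) = 471.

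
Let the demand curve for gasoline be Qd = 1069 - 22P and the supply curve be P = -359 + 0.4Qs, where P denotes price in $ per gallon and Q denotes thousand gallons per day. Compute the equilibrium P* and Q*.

Rewriting in direct form: Qs = 897.5 + 2.5P.
Equating demand and supply, 1069 - 22P = 897.5 + 2.5P gives 24.5P = 171.5, so P* = 7.
Substitute back: Q* = 1069 - 22(7) = 915.

P* = 7, Q* = 915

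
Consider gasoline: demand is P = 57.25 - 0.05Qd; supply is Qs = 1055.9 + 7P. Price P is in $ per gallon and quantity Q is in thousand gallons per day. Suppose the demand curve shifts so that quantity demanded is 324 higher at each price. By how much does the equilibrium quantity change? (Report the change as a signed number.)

ΔQ = 84

Solving each curve for Q: Qd = 1145 - 20P.
The market clears where 1145 - 20P = 1055.9 + 7P. Rearranging, 27P = 89.1, hence P* = 3.3.
Plugging P* into demand: Q* = 1145 - 20(3.3) = 1079.
After the shift, demand is Qd = 1469 - 20P.
Re-solving, 27P = 413.1 gives P = 15.3 and Q = 1163.
ΔQ = 1163 - 1079 = 84.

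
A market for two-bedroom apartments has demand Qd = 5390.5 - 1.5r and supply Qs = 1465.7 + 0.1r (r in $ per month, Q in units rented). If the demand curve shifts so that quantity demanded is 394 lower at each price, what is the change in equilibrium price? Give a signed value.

Set Qd = Qs: 5390.5 - 1.5r = 1465.7 + 0.1r, so 3924.8 = 1.6r and r* = 2453.
Then Q* = 5390.5 - 1.5(2453) = 1711.
After the shift, demand is Qd = 4996.5 - 1.5r.
Re-solving, 1.6r = 3530.8 gives r = 2206.75 and Q = 1686.375.
Δr = 2206.75 - 2453 = -246.25.

Δr = -246.25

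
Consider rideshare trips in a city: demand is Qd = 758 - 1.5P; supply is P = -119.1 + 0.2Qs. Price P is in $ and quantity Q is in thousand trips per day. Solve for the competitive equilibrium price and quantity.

Rewriting in direct form: Qs = 595.5 + 5P.
The market clears where 758 - 1.5P = 595.5 + 5P. Rearranging, 6.5P = 162.5, hence P* = 25.
Substitute back: Q* = 758 - 1.5(25) = 720.5.

P* = 25, Q* = 720.5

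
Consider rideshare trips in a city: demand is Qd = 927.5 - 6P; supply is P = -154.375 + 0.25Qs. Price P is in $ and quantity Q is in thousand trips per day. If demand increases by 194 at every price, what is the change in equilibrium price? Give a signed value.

Solving each curve for Q: Qs = 617.5 + 4P.
The market clears where 927.5 - 6P = 617.5 + 4P. Rearranging, 10P = 310, hence P* = 31.
Substitute back: Q* = 927.5 - 6(31) = 741.5.
After the shift, demand is Qd = 1121.5 - 6P.
New equilibrium: 504 = 10P, so P = 50.4 and Q = 819.1.
ΔP = 50.4 - 31 = 19.4.

ΔP = 19.4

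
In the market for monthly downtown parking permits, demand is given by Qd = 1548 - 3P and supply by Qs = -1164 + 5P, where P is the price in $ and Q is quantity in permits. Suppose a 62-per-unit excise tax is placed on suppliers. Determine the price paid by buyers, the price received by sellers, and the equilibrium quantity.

P_b = 377.75, P_s = 315.75, Q = 414.75

Suppliers keep P_s = P_b - 62 per unit, so supply in terms of the buyer price is Qs = -1474 + 5P_b.
Set Qd = Qs: 1548 - 3P_b = -1474 + 5P_b, so 3022 = 8P_b and P_b = 377.75.
So P_s = 315.75 and the quantity traded is Q = 1548 - 3(377.75) = 414.75.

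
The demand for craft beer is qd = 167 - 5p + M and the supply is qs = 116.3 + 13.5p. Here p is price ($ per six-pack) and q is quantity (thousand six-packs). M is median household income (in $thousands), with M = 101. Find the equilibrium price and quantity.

p* = 8.2, q* = 227

With M = 101, demand is qd = 268 - 5p.
Set qd = qs: 268 - 5p = 116.3 + 13.5p, so 151.7 = 18.5p and p* = 8.2.
Then q* = 268 - 5(8.2) = 227.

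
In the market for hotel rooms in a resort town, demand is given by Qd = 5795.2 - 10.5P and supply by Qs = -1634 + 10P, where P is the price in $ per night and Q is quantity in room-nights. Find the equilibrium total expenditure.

Equating demand and supply, 5795.2 - 10.5P = -1634 + 10P gives 20.5P = 7429.2, so P* = 362.4.
Then Q* = 5795.2 - 10.5(362.4) = 1990.
Total expenditure = P* × Q* = 362.4 × 1990 = 721176.

Total expenditure = 721176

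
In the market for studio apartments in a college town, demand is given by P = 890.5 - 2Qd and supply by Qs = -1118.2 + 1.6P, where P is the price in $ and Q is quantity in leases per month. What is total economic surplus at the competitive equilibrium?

Solving each curve for Q: Qd = 445.25 - 0.5P.
Set Qd = Qs: 445.25 - 0.5P = -1118.2 + 1.6P, so 1563.45 = 2.1P and P* = 744.5.
Plugging P* into demand: Q* = 445.25 - 0.5(744.5) = 73.
Demand choke price = 890.5; supply choke price = 698.875. CS = ½(890.5 - 744.5)(73) = 5329; PS = ½(744.5 - 698.875)(73) = 1665.3125. Total surplus = 6994.3125.

Total surplus = 6994.3125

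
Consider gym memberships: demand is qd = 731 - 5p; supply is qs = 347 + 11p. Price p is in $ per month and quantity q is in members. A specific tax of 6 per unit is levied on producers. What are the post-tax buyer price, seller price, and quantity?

The tax drives a wedge p_b - p_s = 6. Substituting p_s = p_b - 6 into supply: qs = 281 + 11p_b.
Set qd = qs: 731 - 5p_b = 281 + 11p_b, so 450 = 16p_b and p_b = 28.125.
Then p_s = 28.125 - 6 = 22.125 and q = 731 - 5(28.125) = 590.375.

p_b = 28.125, p_s = 22.125, q = 590.375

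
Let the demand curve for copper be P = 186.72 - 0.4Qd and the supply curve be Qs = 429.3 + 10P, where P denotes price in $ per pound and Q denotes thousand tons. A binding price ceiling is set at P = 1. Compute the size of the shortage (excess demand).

Shortage = 25

Solving each curve for Q: Qd = 466.8 - 2.5P.
At P = 1: Qd = 464.3 and Qs = 439.3.
Shortage = Qd - Qs = 464.3 - 439.3 = 25.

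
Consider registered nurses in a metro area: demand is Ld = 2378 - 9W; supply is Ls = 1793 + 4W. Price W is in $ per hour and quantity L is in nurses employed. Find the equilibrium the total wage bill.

The total wage bill = 88785

Equating demand and supply, 2378 - 9W = 1793 + 4W gives 13W = 585, so W* = 45.
Plugging W* into demand: L* = 2378 - 9(45) = 1973.
The total wage bill = W* × L* = 45 × 1973 = 88785.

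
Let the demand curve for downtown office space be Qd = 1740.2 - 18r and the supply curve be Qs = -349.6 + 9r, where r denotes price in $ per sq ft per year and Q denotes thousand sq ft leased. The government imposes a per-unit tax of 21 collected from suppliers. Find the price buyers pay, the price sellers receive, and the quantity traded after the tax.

Suppliers keep r_s = r_b - 21 per unit, so supply in terms of the buyer price is Qs = -538.6 + 9r_b.
Market clearing requires 1740.2 - 18r_b = -538.6 + 9r_b; hence 2278.8 = 27r_b and r_b = 84.4.
So r_s = 63.4 and the quantity traded is Q = 1740.2 - 18(84.4) = 221.

r_b = 84.4, r_s = 63.4, Q = 221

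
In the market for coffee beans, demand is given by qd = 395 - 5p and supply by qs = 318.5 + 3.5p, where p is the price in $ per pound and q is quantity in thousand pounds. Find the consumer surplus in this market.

Consumer surplus = 12250

At equilibrium qd = qs, so 395 - 5p = 318.5 + 3.5p; collecting terms, 76.5 = 8.5p and p* = 9.
From the demand curve, q* = 395 - 5(9) = 350.
Demand choke price (qd = 0): p = 395/5 = 79. Consumer surplus = ½ × (79 - 9) × 350 = 12250.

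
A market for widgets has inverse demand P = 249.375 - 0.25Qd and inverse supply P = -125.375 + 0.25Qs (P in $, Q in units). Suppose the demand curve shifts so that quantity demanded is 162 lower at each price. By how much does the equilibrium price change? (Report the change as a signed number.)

Rewriting in direct form: Qd = 997.5 - 4P and Qs = 501.5 + 4P.
The market clears where 997.5 - 4P = 501.5 + 4P. Rearranging, 8P = 496, hence P* = 62.
Substitute back: Q* = 997.5 - 4(62) = 749.5.
After the shift, demand is Qd = 835.5 - 4P.
The new intersection has 334 = 8P, i.e. P = 41.75, Q = 668.5.
ΔP = 41.75 - 62 = -20.25.

ΔP = -20.25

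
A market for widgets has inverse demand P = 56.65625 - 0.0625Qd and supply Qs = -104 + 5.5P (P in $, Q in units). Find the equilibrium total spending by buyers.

Total spending by buyers = 7261.5

Rewriting in direct form: Qd = 906.5 - 16P.
Set Qd = Qs: 906.5 - 16P = -104 + 5.5P, so 1010.5 = 21.5P and P* = 47.
Then Q* = 906.5 - 16(47) = 154.5.
Total spending by buyers = P* × Q* = 47 × 154.5 = 7261.5.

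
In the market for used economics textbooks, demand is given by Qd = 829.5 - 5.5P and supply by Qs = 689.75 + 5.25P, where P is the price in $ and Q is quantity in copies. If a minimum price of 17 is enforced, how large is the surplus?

Surplus = 43

Evaluating both curves at the floor price 17 gives Qd = 736, Qs = 779.
Surplus = Qs - Qd = 779 - 736 = 43.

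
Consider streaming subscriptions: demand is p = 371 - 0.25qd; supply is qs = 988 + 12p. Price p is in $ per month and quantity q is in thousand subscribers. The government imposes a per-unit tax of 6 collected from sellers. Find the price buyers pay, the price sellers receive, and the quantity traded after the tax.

p_b = 35.5, p_s = 29.5, q = 1342

In direct form, qd = 1484 - 4p.
With a tax of 6 on sellers, they supply based on the net price p_s = p_b - 6, so qs = 916 + 12p_b.
Set qd = qs: 1484 - 4p_b = 916 + 12p_b, so 568 = 16p_b and p_b = 35.5.
Then p_s = 35.5 - 6 = 29.5 and q = 1484 - 4(35.5) = 1342.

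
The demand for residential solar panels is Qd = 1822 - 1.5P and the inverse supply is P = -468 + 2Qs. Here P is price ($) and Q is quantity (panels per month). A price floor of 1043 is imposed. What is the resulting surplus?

Surplus = 498

In direct form, Qs = 234 + 0.5P.
With P fixed at 1043, quantity demanded is 257.5 and quantity supplied is 755.5.
Surplus = Qs - Qd = 755.5 - 257.5 = 498.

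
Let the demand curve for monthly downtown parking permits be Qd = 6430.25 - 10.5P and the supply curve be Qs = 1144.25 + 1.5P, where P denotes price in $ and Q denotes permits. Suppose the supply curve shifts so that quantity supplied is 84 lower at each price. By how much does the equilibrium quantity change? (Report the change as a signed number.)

Equating demand and supply, 6430.25 - 10.5P = 1144.25 + 1.5P gives 12P = 5286, so P* = 440.5.
Substitute back: Q* = 6430.25 - 10.5(440.5) = 1805.
After the shift, supply is Qs = 1060.25 + 1.5P.
New equilibrium: 5370 = 12P, so P = 447.5 and Q = 1731.5.
ΔQ = 1731.5 - 1805 = -73.5.

ΔQ = -73.5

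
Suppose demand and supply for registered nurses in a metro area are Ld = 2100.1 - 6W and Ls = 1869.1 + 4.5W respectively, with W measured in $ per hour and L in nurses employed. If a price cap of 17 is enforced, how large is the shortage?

Shortage = 52.5

At W = 17: Ld = 1998.1 and Ls = 1945.6.
Shortage = Ld - Ls = 1998.1 - 1945.6 = 52.5.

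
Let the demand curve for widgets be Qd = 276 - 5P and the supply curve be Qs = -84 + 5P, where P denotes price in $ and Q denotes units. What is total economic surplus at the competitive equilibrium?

At equilibrium Qd = Qs, so 276 - 5P = -84 + 5P; collecting terms, 360 = 10P and P* = 36.
Then Q* = 276 - 5(36) = 96.
Demand choke price = 55.2; supply choke price = 16.8. CS = ½(55.2 - 36)(96) = 921.6; PS = ½(36 - 16.8)(96) = 921.6. Total surplus = 1843.2.

Total surplus = 1843.2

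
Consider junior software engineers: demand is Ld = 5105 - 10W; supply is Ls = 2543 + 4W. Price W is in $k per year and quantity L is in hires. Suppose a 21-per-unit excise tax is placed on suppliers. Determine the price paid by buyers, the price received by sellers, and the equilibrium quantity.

The tax drives a wedge W_b - W_s = 21. Substituting W_s = W_b - 21 into supply: Ls = 2459 + 4W_b.
Equate demand and the shifted supply: 5105 - 10W_b = 2459 + 4W_b, giving 14W_b = 2646, so W_b = 189.
So W_s = 168 and the quantity traded is L = 5105 - 10(189) = 3215.

W_b = 189, W_s = 168, L = 3215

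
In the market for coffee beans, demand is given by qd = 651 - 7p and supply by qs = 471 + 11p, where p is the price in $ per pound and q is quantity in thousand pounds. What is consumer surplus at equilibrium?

Consumer surplus = 24111.5

Equating demand and supply, 651 - 7p = 471 + 11p gives 18p = 180, so p* = 10.
From the demand curve, q* = 651 - 7(10) = 581.
Demand choke price (qd = 0): p = 651/7 = 93. Consumer surplus = ½ × (93 - 10) × 581 = 24111.5.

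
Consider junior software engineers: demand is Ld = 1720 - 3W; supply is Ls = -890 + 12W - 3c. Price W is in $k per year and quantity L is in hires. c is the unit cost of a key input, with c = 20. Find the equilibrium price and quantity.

W* = 178, L* = 1186

With c = 20, supply is Ls = -950 + 12W.
The market clears where 1720 - 3W = -950 + 12W. Rearranging, 15W = 2670, hence W* = 178.
Substitute back: L* = 1720 - 3(178) = 1186.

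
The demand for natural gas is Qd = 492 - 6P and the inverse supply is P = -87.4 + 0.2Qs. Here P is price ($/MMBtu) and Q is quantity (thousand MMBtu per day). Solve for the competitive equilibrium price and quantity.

P* = 5, Q* = 462

In direct form, Qs = 437 + 5P.
At equilibrium Qd = Qs, so 492 - 6P = 437 + 5P; collecting terms, 55 = 11P and P* = 5.
Plugging P* into demand: Q* = 492 - 6(5) = 462.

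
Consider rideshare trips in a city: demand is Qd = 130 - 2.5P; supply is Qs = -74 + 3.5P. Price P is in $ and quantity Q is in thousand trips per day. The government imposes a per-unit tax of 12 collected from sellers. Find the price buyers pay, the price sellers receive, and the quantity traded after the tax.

The tax drives a wedge P_b - P_s = 12. Substituting P_s = P_b - 12 into supply: Qs = -116 + 3.5P_b.
Equate demand and the shifted supply: 130 - 2.5P_b = -116 + 3.5P_b, giving 6P_b = 246, so P_b = 41.
Then P_s = 41 - 12 = 29 and Q = 130 - 2.5(41) = 27.5.

P_b = 41, P_s = 29, Q = 27.5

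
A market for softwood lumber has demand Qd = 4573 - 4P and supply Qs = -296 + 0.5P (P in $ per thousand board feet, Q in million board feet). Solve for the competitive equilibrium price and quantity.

At equilibrium Qd = Qs, so 4573 - 4P = -296 + 0.5P; collecting terms, 4869 = 4.5P and P* = 1082.
From the demand curve, Q* = 4573 - 4(1082) = 245.

P* = 1082, Q* = 245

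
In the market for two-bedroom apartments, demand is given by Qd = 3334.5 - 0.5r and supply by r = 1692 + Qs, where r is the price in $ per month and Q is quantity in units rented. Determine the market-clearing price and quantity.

Solving each curve for Q: Qs = -1692 + r.
The market clears where 3334.5 - 0.5r = -1692 + r. Rearranging, 1.5r = 5026.5, hence r* = 3351.
Then Q* = 3334.5 - 0.5(3351) = 1659.

r* = 3351, Q* = 1659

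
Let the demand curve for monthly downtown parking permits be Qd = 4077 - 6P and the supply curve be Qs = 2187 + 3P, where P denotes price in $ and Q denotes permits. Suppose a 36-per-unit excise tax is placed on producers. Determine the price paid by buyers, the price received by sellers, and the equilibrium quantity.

The tax drives a wedge P_b - P_s = 36. Substituting P_s = P_b - 36 into supply: Qs = 2079 + 3P_b.
Equate demand and the shifted supply: 4077 - 6P_b = 2079 + 3P_b, giving 9P_b = 1998, so P_b = 222.
Then P_s = 222 - 36 = 186 and Q = 4077 - 6(222) = 2745.

P_b = 222, P_s = 186, Q = 2745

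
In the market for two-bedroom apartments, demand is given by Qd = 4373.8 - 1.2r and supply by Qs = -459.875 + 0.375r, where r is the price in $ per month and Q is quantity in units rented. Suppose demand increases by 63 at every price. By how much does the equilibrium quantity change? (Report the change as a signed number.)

The market clears where 4373.8 - 1.2r = -459.875 + 0.375r. Rearranging, 1.575r = 4833.675, hence r* = 3069.
From the demand curve, Q* = 4373.8 - 1.2(3069) = 691.
After the shift, demand is Qd = 4436.8 - 1.2r.
Re-solving, 1.575r = 4896.675 gives r = 3109 and Q = 706.
ΔQ = 706 - 691 = 15.

ΔQ = 15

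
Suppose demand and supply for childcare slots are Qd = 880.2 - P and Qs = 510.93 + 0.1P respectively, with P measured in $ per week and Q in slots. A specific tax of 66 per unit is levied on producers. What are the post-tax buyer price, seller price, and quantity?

P_b = 341.7, P_s = 275.7, Q = 538.5

The tax drives a wedge P_b - P_s = 66. Substituting P_s = P_b - 66 into supply: Qs = 504.33 + 0.1P_b.
Market clearing requires 880.2 - P_b = 504.33 + 0.1P_b; hence 375.87 = 1.1P_b and P_b = 341.7.
Then P_s = 341.7 - 66 = 275.7 and Q = 880.2 - 341.7 = 538.5.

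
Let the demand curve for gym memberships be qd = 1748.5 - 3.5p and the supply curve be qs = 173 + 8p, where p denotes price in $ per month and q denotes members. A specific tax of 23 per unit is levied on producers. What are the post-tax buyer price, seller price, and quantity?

p_b = 153, p_s = 130, q = 1213

With a tax of 23 on producers, they supply based on the net price p_s = p_b - 23, so qs = -11 + 8p_b.
Set qd = qs: 1748.5 - 3.5p_b = -11 + 8p_b, so 1759.5 = 11.5p_b and p_b = 153.
Then p_s = 153 - 23 = 130 and q = 1748.5 - 3.5(153) = 1213.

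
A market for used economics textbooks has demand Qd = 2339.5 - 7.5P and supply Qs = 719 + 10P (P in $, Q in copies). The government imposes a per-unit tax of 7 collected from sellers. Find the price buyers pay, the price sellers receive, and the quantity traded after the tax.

P_b = 96.6, P_s = 89.6, Q = 1615

With a tax of 7 on sellers, they supply based on the net price P_s = P_b - 7, so Qs = 649 + 10P_b.
Set Qd = Qs: 2339.5 - 7.5P_b = 649 + 10P_b, so 1690.5 = 17.5P_b and P_b = 96.6.
Then P_s = 96.6 - 7 = 89.6 and Q = 2339.5 - 7.5(96.6) = 1615.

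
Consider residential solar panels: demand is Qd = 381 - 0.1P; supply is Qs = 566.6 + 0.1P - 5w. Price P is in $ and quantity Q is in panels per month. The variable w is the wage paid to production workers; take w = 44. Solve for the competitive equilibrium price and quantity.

With w = 44, supply is Qs = 346.6 + 0.1P.
The market clears where 381 - 0.1P = 346.6 + 0.1P. Rearranging, 0.2P = 34.4, hence P* = 172.
Plugging P* into demand: Q* = 381 - 0.1(172) = 363.8.

P* = 172, Q* = 363.8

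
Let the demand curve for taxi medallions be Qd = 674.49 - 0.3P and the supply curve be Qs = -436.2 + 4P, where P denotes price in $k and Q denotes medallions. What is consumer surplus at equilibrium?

At equilibrium Qd = Qs, so 674.49 - 0.3P = -436.2 + 4P; collecting terms, 1110.69 = 4.3P and P* = 258.3.
Then Q* = 674.49 - 0.3(258.3) = 597.
Demand choke price (Qd = 0): P = 674.49/0.3 = 2248.3. Consumer surplus = ½ × (2248.3 - 258.3) × 597 = 594015.

Consumer surplus = 594015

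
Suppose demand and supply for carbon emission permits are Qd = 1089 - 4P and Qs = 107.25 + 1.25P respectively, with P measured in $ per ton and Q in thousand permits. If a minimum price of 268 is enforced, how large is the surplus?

Surplus = 425.25

At P = 268: Qd = 17 and Qs = 442.25.
Surplus = Qs - Qd = 442.25 - 17 = 425.25.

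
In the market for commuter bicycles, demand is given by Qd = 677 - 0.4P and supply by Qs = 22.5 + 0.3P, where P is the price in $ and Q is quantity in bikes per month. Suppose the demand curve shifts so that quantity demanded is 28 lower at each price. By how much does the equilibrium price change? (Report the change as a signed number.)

ΔP = -40

At equilibrium Qd = Qs, so 677 - 0.4P = 22.5 + 0.3P; collecting terms, 654.5 = 0.7P and P* = 935.
From the demand curve, Q* = 677 - 0.4(935) = 303.
After the shift, demand is Qd = 649 - 0.4P.
The new intersection has 626.5 = 0.7P, i.e. P = 895, Q = 291.
ΔP = 895 - 935 = -40.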